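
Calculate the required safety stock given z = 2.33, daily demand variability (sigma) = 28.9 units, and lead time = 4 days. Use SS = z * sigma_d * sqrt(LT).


Formula: SS = z * sigma_d * sqrt(LT)
sqrt(LT) = sqrt(4) = 2.0
SS = 2.33 * 28.9 * 2.0
SS = 134.7 units

134.7 units


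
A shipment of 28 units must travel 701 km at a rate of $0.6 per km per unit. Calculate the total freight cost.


TC = dist * cost * units = 701 * 0.6 * 28 = $11776.80

$11776.80


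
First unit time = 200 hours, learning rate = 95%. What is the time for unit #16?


Formula: T_n = T_1 * (learning_rate)^(log2(n)) where learning_rate = rate/100
Doublings = log2(16) = 4
T_n = 200 * 0.95^4
T_n = 200 * 0.8145 = 162.9 hours

162.9 hours


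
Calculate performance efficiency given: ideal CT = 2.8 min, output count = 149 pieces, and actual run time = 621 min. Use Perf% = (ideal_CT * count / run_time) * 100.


Formula: Performance = (Ideal CT * Total Count) / Run Time * 100
Ideal output time = 2.8 * 149 = 417.2 min
Performance = 417.2 / 621 * 100 = 67.2%

67.2%


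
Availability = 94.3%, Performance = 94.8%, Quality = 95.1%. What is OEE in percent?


Formula: OEE = Availability * Performance * Quality / 10000
A * P = 94.3% * 94.8% / 100 = 89.4%
OEE = 89.4% * 95.1% / 100 = 85.0%

85.0%


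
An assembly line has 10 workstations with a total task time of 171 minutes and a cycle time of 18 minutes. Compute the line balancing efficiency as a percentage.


Formula: Efficiency = Sum of Task Times / (N_stations * CT) * 100
Total station capacity = 10 stations * 18 min = 180 min
Efficiency = 171 / 180 * 100 = 95.0%

95.0%


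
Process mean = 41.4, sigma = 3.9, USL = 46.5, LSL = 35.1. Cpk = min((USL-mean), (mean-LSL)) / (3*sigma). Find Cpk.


Cpu = (46.5 - 41.4) / (3 * 3.9) = 0.44
Cpl = (41.4 - 35.1) / (3 * 3.9) = 0.54
Cpk = min(0.44, 0.54) = 0.44

0.44


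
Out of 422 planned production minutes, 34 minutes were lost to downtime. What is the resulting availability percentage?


Formula: Availability = (Planned Time - Downtime) / Planned Time * 100
Uptime = 422 - 34 = 388 min
Availability = 388 / 422 * 100 = 91.9%

91.9%


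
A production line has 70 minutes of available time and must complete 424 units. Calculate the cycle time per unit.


Formula: CT = Available Time / Number of Units
CT = 70 min / 424 units
CT = 0.17 min/unit

0.17 min/unit


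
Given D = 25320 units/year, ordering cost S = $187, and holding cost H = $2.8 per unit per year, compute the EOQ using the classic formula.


Formula: EOQ = sqrt(2 * D * S / H)
Numerator: 2 * 25320 * 187 = 9469680
2DS/H = 9469680 / 2.8 = 3382028.6
EOQ = sqrt(3382028.6) = 1839.0 units

1839.0 units


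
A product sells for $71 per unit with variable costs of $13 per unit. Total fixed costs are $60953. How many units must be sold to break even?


Formula: BEQ = Fixed Costs / (Price - Variable Cost)
Contribution margin = $71 - $13 = $58/unit
BEQ = ceil($60953 / $58/unit) = ceil(1050.91) = 1051 units

1051 units


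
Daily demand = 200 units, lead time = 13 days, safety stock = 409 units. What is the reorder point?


Formula: ROP = (Daily Demand * Lead Time) + Safety Stock
Demand during lead time = 200 * 13 = 2600 units
ROP = 2600 + 409 = 3009 units

3009 units


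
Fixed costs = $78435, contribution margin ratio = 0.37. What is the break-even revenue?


Formula: BER = Fixed Costs / Contribution Margin Ratio
BER = $78435 / 0.37
BER = $211986.49 (to the nearest cent)

$211986.49


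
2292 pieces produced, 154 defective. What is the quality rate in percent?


Formula: Quality Rate = Good Pieces / Total Pieces * 100
Good pieces = 2292 - 154 = 2138
QR = 2138 / 2292 * 100 = 93.3%

93.3%


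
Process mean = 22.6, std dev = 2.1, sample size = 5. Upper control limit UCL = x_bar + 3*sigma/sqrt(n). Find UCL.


UCL = 22.6 + 3 * 2.1 / sqrt(5)

25.42


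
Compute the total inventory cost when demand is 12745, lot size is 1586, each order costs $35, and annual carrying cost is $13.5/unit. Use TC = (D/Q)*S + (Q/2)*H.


TC = 12745/1586 * 35 + 1586/2 * 13.5

$10986.76


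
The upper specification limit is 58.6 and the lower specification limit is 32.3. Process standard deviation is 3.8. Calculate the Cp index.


Cp = (58.6 - 32.3) / (6 * 3.8)

1.15


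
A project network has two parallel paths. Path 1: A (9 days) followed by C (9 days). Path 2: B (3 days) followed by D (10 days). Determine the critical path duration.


Path 1 = 9 + 9 = 18 days
Path 2 = 3 + 10 = 13 days
Duration = max(18, 13) = 18 days

18 days


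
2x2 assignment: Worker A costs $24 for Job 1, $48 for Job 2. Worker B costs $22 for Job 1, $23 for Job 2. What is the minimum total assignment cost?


Option 1: A->1 + B->2 = $24 + $23 = $47
Option 2: A->2 + B->1 = $48 + $22 = $70
Min cost = min($47, $70) = $47

$47


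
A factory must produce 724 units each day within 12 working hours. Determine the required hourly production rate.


Formula: Production Rate = Daily Demand / Available Hours
Rate = 724 units/day / 12 hours/day
Rate = 60.3 units/hour

60.3 units/hour


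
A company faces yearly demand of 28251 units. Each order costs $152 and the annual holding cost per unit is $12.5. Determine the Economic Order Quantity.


Formula: EOQ = sqrt(2 * D * S / H)
Numerator: 2 * 28251 * 152 = 8588304
2DS/H = 8588304 / 12.5 = 687064.3
EOQ = sqrt(687064.3) = 828.9 units

828.9 units


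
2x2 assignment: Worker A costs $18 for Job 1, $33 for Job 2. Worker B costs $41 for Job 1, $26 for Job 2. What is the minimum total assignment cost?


Option 1: A->1 + B->2 = $18 + $26 = $44
Option 2: A->2 + B->1 = $33 + $41 = $74
Min cost = min($44, $74) = $44

$44


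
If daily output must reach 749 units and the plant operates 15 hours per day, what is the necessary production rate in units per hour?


Formula: Production Rate = Daily Demand / Available Hours
Rate = 749 units/day / 15 hours/day
Rate = 49.9 units/hour

49.9 units/hour


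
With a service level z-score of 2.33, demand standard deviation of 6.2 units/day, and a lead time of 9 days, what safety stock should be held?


Formula: SS = z * sigma_d * sqrt(LT)
sqrt(LT) = sqrt(9) = 3.0
SS = 2.33 * 6.2 * 3.0
SS = 43.3 units

43.3 units


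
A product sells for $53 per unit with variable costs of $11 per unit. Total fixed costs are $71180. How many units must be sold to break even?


Formula: BEQ = Fixed Costs / (Price - Variable Cost)
Contribution margin = $53 - $11 = $42/unit
BEQ = ceil($71180 / $42/unit) = ceil(1694.76) = 1695 units

1695 units


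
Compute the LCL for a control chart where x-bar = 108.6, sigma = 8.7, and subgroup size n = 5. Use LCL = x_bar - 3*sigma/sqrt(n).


LCL = 108.6 - 3 * 8.7 / sqrt(5)

96.93


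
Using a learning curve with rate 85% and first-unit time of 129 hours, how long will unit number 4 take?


Formula: T_n = T_1 * (learning_rate)^(log2(n)) where learning_rate = rate/100
Doublings = log2(4) = 2
T_n = 129 * 0.85^2
T_n = 129 * 0.7225 = 93.2 hours

93.2 hours


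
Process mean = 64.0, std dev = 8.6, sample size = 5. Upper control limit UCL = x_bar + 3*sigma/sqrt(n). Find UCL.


UCL = 64.0 + 3 * 8.6 / sqrt(5)

75.54


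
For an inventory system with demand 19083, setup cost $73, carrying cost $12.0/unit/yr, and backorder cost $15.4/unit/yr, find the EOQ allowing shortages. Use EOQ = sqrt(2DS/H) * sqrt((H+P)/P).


Formula: EOQ* = sqrt(2DS/H) * sqrt((H+P)/P)
Base EOQ = sqrt(2*19083*73/12.0) = 481.85 units
Correction = sqrt((12.0+15.4)/15.4) = 1.33387
EOQ* = 481.85 * 1.33387 = 642.7 units

642.7 units


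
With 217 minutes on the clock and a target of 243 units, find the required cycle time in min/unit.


Formula: CT = Available Time / Number of Units
CT = 217 min / 243 units
CT = 0.89 min/unit

0.89 min/unit


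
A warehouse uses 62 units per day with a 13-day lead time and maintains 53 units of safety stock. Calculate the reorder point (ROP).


Formula: ROP = (Daily Demand * Lead Time) + Safety Stock
Demand during lead time = 62 * 13 = 806 units
ROP = 806 + 53 = 859 units

859 units


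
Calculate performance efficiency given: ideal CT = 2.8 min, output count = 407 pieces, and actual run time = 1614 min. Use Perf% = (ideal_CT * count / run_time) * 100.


Formula: Performance = (Ideal CT * Total Count) / Run Time * 100
Ideal output time = 2.8 * 407 = 1139.6 min
Performance = 1139.6 / 1614 * 100 = 70.6%

70.6%


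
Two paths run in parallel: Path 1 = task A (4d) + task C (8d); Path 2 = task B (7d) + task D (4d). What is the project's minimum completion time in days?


Path 1 = 4 + 8 = 12 days
Path 2 = 7 + 4 = 11 days
Duration = max(12, 11) = 12 days

12 days


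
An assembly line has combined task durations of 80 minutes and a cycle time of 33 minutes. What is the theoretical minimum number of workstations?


Formula: N_min = ceil(Sum of Task Times / Cycle Time)
N_min = ceil(80 min / 33 min) = ceil(2.4242)
N_min = 3 stations

3


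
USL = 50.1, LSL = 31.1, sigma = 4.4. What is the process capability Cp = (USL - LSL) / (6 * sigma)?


Cp = (50.1 - 31.1) / (6 * 4.4)

0.72


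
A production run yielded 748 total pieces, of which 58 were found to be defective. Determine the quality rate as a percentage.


Formula: Quality Rate = Good Pieces / Total Pieces * 100
Good pieces = 748 - 58 = 690
QR = 690 / 748 * 100 = 92.2%

92.2%


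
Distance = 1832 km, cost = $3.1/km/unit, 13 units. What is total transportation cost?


TC = dist * cost * units = 1832 * 3.1 * 13 = $73829.60

$73829.60


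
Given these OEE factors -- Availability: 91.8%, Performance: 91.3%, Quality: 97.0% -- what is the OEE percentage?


Formula: OEE = Availability * Performance * Quality / 10000
A * P = 91.8% * 91.3% / 100 = 83.81%
OEE = 83.81% * 97.0% / 100 = 81.3%

81.3%


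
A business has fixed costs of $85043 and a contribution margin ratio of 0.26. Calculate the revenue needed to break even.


Formula: BER = Fixed Costs / Contribution Margin Ratio
BER = $85043 / 0.26
BER = $327088.46 (to the nearest cent)

$327088.46


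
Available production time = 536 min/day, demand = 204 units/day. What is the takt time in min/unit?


Formula: Takt Time = Available Production Time / Customer Demand
Takt = 536 min/day / 204 units/day
Takt = 2.63 min/unit

2.63 min/unit


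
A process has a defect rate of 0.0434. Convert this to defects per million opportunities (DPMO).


DPMO = defect_rate * 1000000 = 0.0434 * 1000000

43400


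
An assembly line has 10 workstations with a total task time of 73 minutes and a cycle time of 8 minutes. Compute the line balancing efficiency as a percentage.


Formula: Efficiency = Sum of Task Times / (N_stations * CT) * 100
Total station capacity = 10 stations * 8 min = 80 min
Efficiency = 73 / 80 * 100 = 91.3%

91.3%


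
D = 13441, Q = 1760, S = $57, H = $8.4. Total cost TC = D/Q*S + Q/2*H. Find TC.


TC = 13441/1760 * 57 + 1760/2 * 8.4

$7827.31


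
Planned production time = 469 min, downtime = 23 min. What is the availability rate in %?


Formula: Availability = (Planned Time - Downtime) / Planned Time * 100
Uptime = 469 - 23 = 446 min
Availability = 446 / 469 * 100 = 95.1%

95.1%


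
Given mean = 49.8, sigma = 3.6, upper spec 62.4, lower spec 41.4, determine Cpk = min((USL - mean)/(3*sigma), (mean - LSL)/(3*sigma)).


Cpu = (62.4 - 49.8) / (3 * 3.6) = 1.17
Cpl = (49.8 - 41.4) / (3 * 3.6) = 0.78
Cpk = min(1.17, 0.78) = 0.78

0.78


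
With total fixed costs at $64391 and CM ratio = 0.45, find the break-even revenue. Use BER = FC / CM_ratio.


Formula: BER = Fixed Costs / Contribution Margin Ratio
BER = $64391 / 0.45
BER = $143091.11 (to the nearest cent)

$143091.11


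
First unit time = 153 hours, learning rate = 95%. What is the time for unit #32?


Formula: T_n = T_1 * (learning_rate)^(log2(n)) where learning_rate = rate/100
Doublings = log2(32) = 5
T_n = 153 * 0.95^5
T_n = 153 * 0.7738 = 118.4 hours

118.4 hours


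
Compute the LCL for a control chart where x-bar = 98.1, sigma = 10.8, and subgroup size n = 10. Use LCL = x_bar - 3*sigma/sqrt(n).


LCL = 98.1 - 3 * 10.8 / sqrt(10)

87.85


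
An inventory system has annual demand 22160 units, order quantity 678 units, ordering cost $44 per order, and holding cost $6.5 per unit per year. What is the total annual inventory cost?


TC = 22160/678 * 44 + 678/2 * 6.5

$3641.61


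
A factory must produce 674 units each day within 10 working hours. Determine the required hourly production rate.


Formula: Production Rate = Daily Demand / Available Hours
Rate = 674 units/day / 10 hours/day
Rate = 67.4 units/hour

67.4 units/hour


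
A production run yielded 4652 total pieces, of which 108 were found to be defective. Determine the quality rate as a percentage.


Formula: Quality Rate = Good Pieces / Total Pieces * 100
Good pieces = 4652 - 108 = 4544
QR = 4544 / 4652 * 100 = 97.7%

97.7%


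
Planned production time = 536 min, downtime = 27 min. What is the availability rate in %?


Formula: Availability = (Planned Time - Downtime) / Planned Time * 100
Uptime = 536 - 27 = 509 min
Availability = 509 / 536 * 100 = 95.0%

95.0%


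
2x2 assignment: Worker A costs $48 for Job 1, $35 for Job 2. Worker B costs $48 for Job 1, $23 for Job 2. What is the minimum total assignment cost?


Option 1: A->1 + B->2 = $48 + $23 = $71
Option 2: A->2 + B->1 = $35 + $48 = $83
Min cost = min($71, $83) = $71

$71


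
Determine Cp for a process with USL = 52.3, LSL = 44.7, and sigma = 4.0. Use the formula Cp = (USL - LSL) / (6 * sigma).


Cp = (52.3 - 44.7) / (6 * 4.0)

0.32


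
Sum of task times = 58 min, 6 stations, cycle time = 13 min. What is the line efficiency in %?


Formula: Efficiency = Sum of Task Times / (N_stations * CT) * 100
Total station capacity = 6 stations * 13 min = 78 min
Efficiency = 58 / 78 * 100 = 74.4%

74.4%


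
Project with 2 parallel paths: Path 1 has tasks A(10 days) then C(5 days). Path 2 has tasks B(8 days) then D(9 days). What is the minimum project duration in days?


Path 1 = 10 + 5 = 15 days
Path 2 = 8 + 9 = 17 days
Duration = max(15, 17) = 17 days

17 days


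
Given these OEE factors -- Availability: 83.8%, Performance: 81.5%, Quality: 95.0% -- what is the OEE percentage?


Formula: OEE = Availability * Performance * Quality / 10000
A * P = 83.8% * 81.5% / 100 = 68.3%
OEE = 68.3% * 95.0% / 100 = 64.9%

64.9%


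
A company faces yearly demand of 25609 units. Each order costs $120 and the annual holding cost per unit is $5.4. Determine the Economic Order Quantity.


Formula: EOQ = sqrt(2 * D * S / H)
Numerator: 2 * 25609 * 120 = 6146160
2DS/H = 6146160 / 5.4 = 1138177.8
EOQ = sqrt(1138177.8) = 1066.9 units

1066.9 units


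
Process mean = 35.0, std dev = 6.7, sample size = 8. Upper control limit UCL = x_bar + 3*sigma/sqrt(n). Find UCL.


UCL = 35.0 + 3 * 6.7 / sqrt(8)

42.11


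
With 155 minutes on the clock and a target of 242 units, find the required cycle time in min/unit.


Formula: CT = Available Time / Number of Units
CT = 155 min / 242 units
CT = 0.64 min/unit

0.64 min/unit


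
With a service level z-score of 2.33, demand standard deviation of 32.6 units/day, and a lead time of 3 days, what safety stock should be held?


Formula: SS = z * sigma_d * sqrt(LT)
sqrt(LT) = sqrt(3) = 1.7321
SS = 2.33 * 32.6 * 1.7321
SS = 131.6 units

131.6 units


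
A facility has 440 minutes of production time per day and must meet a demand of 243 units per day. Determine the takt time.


Formula: Takt Time = Available Production Time / Customer Demand
Takt = 440 min/day / 243 units/day
Takt = 1.81 min/unit

1.81 min/unit


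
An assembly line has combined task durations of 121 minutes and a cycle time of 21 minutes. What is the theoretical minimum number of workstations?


Formula: N_min = ceil(Sum of Task Times / Cycle Time)
N_min = ceil(121 min / 21 min) = ceil(5.7619)
N_min = 6 stations

6


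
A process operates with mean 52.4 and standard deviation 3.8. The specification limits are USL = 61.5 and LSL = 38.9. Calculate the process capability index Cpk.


Cpu = (61.5 - 52.4) / (3 * 3.8) = 0.8
Cpl = (52.4 - 38.9) / (3 * 3.8) = 1.18
Cpk = min(0.8, 1.18) = 0.8

0.8


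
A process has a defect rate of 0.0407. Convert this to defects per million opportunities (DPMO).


DPMO = defect_rate * 1000000 = 0.0407 * 1000000

40700


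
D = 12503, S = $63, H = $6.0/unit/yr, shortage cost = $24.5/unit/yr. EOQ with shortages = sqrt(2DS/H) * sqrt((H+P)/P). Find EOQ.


Formula: EOQ* = sqrt(2DS/H) * sqrt((H+P)/P)
Base EOQ = sqrt(2*12503*63/6.0) = 512.41 units
Correction = sqrt((6.0+24.5)/24.5) = 1.11575
EOQ* = 512.41 * 1.11575 = 571.7 units

571.7 units


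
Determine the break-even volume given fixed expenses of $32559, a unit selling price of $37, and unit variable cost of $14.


Formula: BEQ = Fixed Costs / (Price - Variable Cost)
Contribution margin = $37 - $14 = $23/unit
BEQ = ceil($32559 / $23/unit) = ceil(1415.61) = 1416 units

1416 units


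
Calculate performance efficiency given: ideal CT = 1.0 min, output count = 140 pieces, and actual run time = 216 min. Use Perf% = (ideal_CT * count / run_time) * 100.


Formula: Performance = (Ideal CT * Total Count) / Run Time * 100
Ideal output time = 1.0 * 140 = 140.0 min
Performance = 140.0 / 216 * 100 = 64.8%

64.8%


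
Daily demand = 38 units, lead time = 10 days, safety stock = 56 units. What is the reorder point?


Formula: ROP = (Daily Demand * Lead Time) + Safety Stock
Demand during lead time = 38 * 10 = 380 units
ROP = 380 + 56 = 436 units

436 units


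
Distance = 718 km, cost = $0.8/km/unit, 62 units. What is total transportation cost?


TC = dist * cost * units = 718 * 0.8 * 62 = $35612.80

$35612.80


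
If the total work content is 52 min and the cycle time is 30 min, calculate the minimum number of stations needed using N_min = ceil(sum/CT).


Formula: N_min = ceil(Sum of Task Times / Cycle Time)
N_min = ceil(52 min / 30 min) = ceil(1.7333)
N_min = 2 stations

2


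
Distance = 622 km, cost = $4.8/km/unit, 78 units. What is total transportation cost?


TC = dist * cost * units = 622 * 4.8 * 78 = $232876.80

$232876.80


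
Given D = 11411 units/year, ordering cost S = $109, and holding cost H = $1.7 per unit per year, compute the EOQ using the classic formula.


Formula: EOQ = sqrt(2 * D * S / H)
Numerator: 2 * 11411 * 109 = 2487598
2DS/H = 2487598 / 1.7 = 1463292.9
EOQ = sqrt(1463292.9) = 1209.7 units

1209.7 units


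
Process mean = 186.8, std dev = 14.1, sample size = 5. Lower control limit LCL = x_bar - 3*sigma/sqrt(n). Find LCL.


LCL = 186.8 - 3 * 14.1 / sqrt(5)

167.88


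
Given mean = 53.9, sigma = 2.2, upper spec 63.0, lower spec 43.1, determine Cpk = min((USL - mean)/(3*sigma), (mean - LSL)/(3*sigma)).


Cpu = (63.0 - 53.9) / (3 * 2.2) = 1.38
Cpl = (53.9 - 43.1) / (3 * 2.2) = 1.64
Cpk = min(1.38, 1.64) = 1.38

1.38


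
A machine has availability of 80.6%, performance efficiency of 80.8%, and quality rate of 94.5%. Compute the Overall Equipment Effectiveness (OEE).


Formula: OEE = Availability * Performance * Quality / 10000
A * P = 80.6% * 80.8% / 100 = 65.12%
OEE = 65.12% * 94.5% / 100 = 61.5%

61.5%


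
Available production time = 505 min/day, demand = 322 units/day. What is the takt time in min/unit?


Formula: Takt Time = Available Production Time / Customer Demand
Takt = 505 min/day / 322 units/day
Takt = 1.57 min/unit

1.57 min/unit


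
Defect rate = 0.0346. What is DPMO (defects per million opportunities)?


DPMO = defect_rate * 1000000 = 0.0346 * 1000000

34600


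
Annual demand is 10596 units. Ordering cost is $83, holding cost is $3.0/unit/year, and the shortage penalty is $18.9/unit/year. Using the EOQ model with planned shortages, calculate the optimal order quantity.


Formula: EOQ* = sqrt(2DS/H) * sqrt((H+P)/P)
Base EOQ = sqrt(2*10596*83/3.0) = 765.71 units
Correction = sqrt((3.0+18.9)/18.9) = 1.07644
EOQ* = 765.71 * 1.07644 = 824.2 units

824.2 units


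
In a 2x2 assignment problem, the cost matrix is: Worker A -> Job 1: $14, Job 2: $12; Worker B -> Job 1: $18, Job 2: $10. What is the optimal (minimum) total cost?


Option 1: A->1 + B->2 = $14 + $10 = $24
Option 2: A->2 + B->1 = $12 + $18 = $30
Min cost = min($24, $30) = $24

$24


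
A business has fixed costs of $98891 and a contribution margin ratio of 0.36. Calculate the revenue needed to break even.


Formula: BER = Fixed Costs / Contribution Margin Ratio
BER = $98891 / 0.36
BER = $274697.22 (to the nearest cent)

$274697.22


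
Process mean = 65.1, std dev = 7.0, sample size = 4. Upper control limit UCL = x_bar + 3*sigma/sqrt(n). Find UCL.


UCL = 65.1 + 3 * 7.0 / sqrt(4)

75.6


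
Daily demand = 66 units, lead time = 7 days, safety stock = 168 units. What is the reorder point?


Formula: ROP = (Daily Demand * Lead Time) + Safety Stock
Demand during lead time = 66 * 7 = 462 units
ROP = 462 + 168 = 630 units

630 units


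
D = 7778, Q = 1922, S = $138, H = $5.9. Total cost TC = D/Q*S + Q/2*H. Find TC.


TC = 7778/1922 * 138 + 1922/2 * 5.9

$6228.36


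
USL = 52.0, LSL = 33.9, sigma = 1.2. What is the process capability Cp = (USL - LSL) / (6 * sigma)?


Cp = (52.0 - 33.9) / (6 * 1.2)

2.51


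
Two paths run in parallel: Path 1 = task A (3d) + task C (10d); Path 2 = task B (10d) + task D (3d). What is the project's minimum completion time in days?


Path 1 = 3 + 10 = 13 days
Path 2 = 10 + 3 = 13 days
Duration = max(13, 13) = 13 days

13 days


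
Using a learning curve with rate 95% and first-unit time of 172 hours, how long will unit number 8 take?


Formula: T_n = T_1 * (learning_rate)^(log2(n)) where learning_rate = rate/100
Doublings = log2(8) = 3
T_n = 172 * 0.95^3
T_n = 172 * 0.8574 = 147.5 hours

147.5 hours


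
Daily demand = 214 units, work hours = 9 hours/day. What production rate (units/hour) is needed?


Formula: Production Rate = Daily Demand / Available Hours
Rate = 214 units/day / 9 hours/day
Rate = 23.8 units/hour

23.8 units/hour


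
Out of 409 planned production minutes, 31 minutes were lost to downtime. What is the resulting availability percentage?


Formula: Availability = (Planned Time - Downtime) / Planned Time * 100
Uptime = 409 - 31 = 378 min
Availability = 378 / 409 * 100 = 92.4%

92.4%


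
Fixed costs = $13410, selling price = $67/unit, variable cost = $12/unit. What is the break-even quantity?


Formula: BEQ = Fixed Costs / (Price - Variable Cost)
Contribution margin = $67 - $12 = $55/unit
BEQ = ceil($13410 / $55/unit) = ceil(243.82) = 244 units

244 units


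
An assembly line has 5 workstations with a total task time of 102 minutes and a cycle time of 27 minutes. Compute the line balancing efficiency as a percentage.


Formula: Efficiency = Sum of Task Times / (N_stations * CT) * 100
Total station capacity = 5 stations * 27 min = 135 min
Efficiency = 102 / 135 * 100 = 75.6%

75.6%


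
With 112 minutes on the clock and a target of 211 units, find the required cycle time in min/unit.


Formula: CT = Available Time / Number of Units
CT = 112 min / 211 units
CT = 0.53 min/unit

0.53 min/unit


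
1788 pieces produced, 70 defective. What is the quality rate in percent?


Formula: Quality Rate = Good Pieces / Total Pieces * 100
Good pieces = 1788 - 70 = 1718
QR = 1718 / 1788 * 100 = 96.1%

96.1%


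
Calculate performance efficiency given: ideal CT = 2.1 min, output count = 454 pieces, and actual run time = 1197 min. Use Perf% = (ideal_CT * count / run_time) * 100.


Formula: Performance = (Ideal CT * Total Count) / Run Time * 100
Ideal output time = 2.1 * 454 = 953.4 min
Performance = 953.4 / 1197 * 100 = 79.6%

79.6%


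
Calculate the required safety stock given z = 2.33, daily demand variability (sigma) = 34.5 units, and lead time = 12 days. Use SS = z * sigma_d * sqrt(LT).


Formula: SS = z * sigma_d * sqrt(LT)
sqrt(LT) = sqrt(12) = 3.4641
SS = 2.33 * 34.5 * 3.4641
SS = 278.5 units

278.5 units


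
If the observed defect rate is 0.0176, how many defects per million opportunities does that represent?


DPMO = defect_rate * 1000000 = 0.0176 * 1000000

17600


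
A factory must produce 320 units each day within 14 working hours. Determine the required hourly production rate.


Formula: Production Rate = Daily Demand / Available Hours
Rate = 320 units/day / 14 hours/day
Rate = 22.9 units/hour

22.9 units/hour


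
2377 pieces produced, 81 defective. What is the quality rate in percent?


Formula: Quality Rate = Good Pieces / Total Pieces * 100
Good pieces = 2377 - 81 = 2296
QR = 2296 / 2377 * 100 = 96.6%

96.6%


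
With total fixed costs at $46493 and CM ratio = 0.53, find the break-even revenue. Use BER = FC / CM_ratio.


Formula: BER = Fixed Costs / Contribution Margin Ratio
BER = $46493 / 0.53
BER = $87722.64 (to the nearest cent)

$87722.64


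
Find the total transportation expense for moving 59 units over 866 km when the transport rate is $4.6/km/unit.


TC = dist * cost * units = 866 * 4.6 * 59 = $235032.40

$235032.40


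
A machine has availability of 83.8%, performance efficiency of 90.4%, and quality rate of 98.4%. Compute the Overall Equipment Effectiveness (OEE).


Formula: OEE = Availability * Performance * Quality / 10000
A * P = 83.8% * 90.4% / 100 = 75.76%
OEE = 75.76% * 98.4% / 100 = 74.5%

74.5%


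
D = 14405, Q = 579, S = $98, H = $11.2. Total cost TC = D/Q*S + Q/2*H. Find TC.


TC = 14405/579 * 98 + 579/2 * 11.2

$5680.55


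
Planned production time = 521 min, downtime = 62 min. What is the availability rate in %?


Formula: Availability = (Planned Time - Downtime) / Planned Time * 100
Uptime = 521 - 62 = 459 min
Availability = 459 / 521 * 100 = 88.1%

88.1%


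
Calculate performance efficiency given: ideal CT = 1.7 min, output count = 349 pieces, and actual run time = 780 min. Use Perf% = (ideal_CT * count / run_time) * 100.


Formula: Performance = (Ideal CT * Total Count) / Run Time * 100
Ideal output time = 1.7 * 349 = 593.3 min
Performance = 593.3 / 780 * 100 = 76.1%

76.1%


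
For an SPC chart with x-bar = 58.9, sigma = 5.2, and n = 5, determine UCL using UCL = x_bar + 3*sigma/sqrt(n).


UCL = 58.9 + 3 * 5.2 / sqrt(5)

65.88


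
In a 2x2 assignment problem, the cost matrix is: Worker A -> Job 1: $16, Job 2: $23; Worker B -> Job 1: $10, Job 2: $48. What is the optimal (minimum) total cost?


Option 1: A->1 + B->2 = $16 + $48 = $64
Option 2: A->2 + B->1 = $23 + $10 = $33
Min cost = min($64, $33) = $33

$33


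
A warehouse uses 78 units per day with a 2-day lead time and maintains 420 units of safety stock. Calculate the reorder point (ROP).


Formula: ROP = (Daily Demand * Lead Time) + Safety Stock
Demand during lead time = 78 * 2 = 156 units
ROP = 156 + 420 = 576 units

576 units


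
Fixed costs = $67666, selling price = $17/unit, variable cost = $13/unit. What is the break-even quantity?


Formula: BEQ = Fixed Costs / (Price - Variable Cost)
Contribution margin = $17 - $13 = $4/unit
BEQ = ceil($67666 / $4/unit) = ceil(16916.5) = 16917 units

16917 units


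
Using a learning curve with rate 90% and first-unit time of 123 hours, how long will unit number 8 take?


Formula: T_n = T_1 * (learning_rate)^(log2(n)) where learning_rate = rate/100
Doublings = log2(8) = 3
T_n = 123 * 0.9^3
T_n = 123 * 0.729 = 89.7 hours

89.7 hours


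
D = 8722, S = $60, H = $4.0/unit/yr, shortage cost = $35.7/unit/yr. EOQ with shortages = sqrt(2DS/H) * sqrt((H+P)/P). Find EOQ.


Formula: EOQ* = sqrt(2DS/H) * sqrt((H+P)/P)
Base EOQ = sqrt(2*8722*60/4.0) = 511.53 units
Correction = sqrt((4.0+35.7)/35.7) = 1.05454
EOQ* = 511.53 * 1.05454 = 539.4 units

539.4 units


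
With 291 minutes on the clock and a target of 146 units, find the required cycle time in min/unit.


Formula: CT = Available Time / Number of Units
CT = 291 min / 146 units
CT = 1.99 min/unit

1.99 min/unit


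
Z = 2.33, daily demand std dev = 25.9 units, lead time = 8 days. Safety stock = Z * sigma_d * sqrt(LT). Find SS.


Formula: SS = z * sigma_d * sqrt(LT)
sqrt(LT) = sqrt(8) = 2.8284
SS = 2.33 * 25.9 * 2.8284
SS = 170.7 units

170.7 units


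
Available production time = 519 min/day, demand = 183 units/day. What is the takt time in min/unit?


Formula: Takt Time = Available Production Time / Customer Demand
Takt = 519 min/day / 183 units/day
Takt = 2.84 min/unit

2.84 min/unit


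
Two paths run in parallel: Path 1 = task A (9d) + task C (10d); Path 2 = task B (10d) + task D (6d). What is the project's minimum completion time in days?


Path 1 = 9 + 10 = 19 days
Path 2 = 10 + 6 = 16 days
Duration = max(19, 16) = 19 days

19 days


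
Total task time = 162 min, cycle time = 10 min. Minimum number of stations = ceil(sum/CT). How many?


Formula: N_min = ceil(Sum of Task Times / Cycle Time)
N_min = ceil(162 min / 10 min) = ceil(16.2)
N_min = 17 stations

17


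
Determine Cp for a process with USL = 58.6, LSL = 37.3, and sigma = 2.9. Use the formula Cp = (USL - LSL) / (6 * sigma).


Cp = (58.6 - 37.3) / (6 * 2.9)

1.22


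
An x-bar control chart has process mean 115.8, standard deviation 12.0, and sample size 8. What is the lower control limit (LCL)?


LCL = 115.8 - 3 * 12.0 / sqrt(8)

103.07


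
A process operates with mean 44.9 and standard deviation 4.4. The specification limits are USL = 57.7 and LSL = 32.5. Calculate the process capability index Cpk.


Cpu = (57.7 - 44.9) / (3 * 4.4) = 0.97
Cpl = (44.9 - 32.5) / (3 * 4.4) = 0.94
Cpk = min(0.97, 0.94) = 0.94

0.94


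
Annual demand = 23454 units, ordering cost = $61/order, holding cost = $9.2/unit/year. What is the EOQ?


Formula: EOQ = sqrt(2 * D * S / H)
Numerator: 2 * 23454 * 61 = 2861388
2DS/H = 2861388 / 9.2 = 311020.4
EOQ = sqrt(311020.4) = 557.7 units

557.7 units


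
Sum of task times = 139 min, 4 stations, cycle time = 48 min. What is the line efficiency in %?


Formula: Efficiency = Sum of Task Times / (N_stations * CT) * 100
Total station capacity = 4 stations * 48 min = 192 min
Efficiency = 139 / 192 * 100 = 72.4%

72.4%


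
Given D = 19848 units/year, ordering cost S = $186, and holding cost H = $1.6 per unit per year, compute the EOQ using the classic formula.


Formula: EOQ = sqrt(2 * D * S / H)
Numerator: 2 * 19848 * 186 = 7383456
2DS/H = 7383456 / 1.6 = 4614660.0
EOQ = sqrt(4614660.0) = 2148.2 units

2148.2 units


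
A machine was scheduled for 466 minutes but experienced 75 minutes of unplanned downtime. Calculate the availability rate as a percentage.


Formula: Availability = (Planned Time - Downtime) / Planned Time * 100
Uptime = 466 - 75 = 391 min
Availability = 391 / 466 * 100 = 83.9%

83.9%


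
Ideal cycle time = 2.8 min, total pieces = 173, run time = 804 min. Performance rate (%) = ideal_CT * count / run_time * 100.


Formula: Performance = (Ideal CT * Total Count) / Run Time * 100
Ideal output time = 2.8 * 173 = 484.4 min
Performance = 484.4 / 804 * 100 = 60.2%

60.2%


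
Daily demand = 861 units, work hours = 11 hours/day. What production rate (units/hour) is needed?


Formula: Production Rate = Daily Demand / Available Hours
Rate = 861 units/day / 11 hours/day
Rate = 78.3 units/hour

78.3 units/hour


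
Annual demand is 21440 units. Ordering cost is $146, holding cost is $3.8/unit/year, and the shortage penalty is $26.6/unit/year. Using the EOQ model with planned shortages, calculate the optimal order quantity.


Formula: EOQ* = sqrt(2DS/H) * sqrt((H+P)/P)
Base EOQ = sqrt(2*21440*146/3.8) = 1283.55 units
Correction = sqrt((3.8+26.6)/26.6) = 1.06904
EOQ* = 1283.55 * 1.06904 = 1372.2 units

1372.2 units


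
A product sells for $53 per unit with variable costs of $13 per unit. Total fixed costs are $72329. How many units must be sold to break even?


Formula: BEQ = Fixed Costs / (Price - Variable Cost)
Contribution margin = $53 - $13 = $40/unit
BEQ = ceil($72329 / $40/unit) = ceil(1808.22) = 1809 units

1809 units


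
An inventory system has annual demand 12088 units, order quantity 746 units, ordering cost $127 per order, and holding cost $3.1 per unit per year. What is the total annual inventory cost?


TC = 12088/746 * 127 + 746/2 * 3.1

$3214.18


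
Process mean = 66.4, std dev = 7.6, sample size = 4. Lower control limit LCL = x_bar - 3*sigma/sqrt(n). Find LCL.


LCL = 66.4 - 3 * 7.6 / sqrt(4)

55.0


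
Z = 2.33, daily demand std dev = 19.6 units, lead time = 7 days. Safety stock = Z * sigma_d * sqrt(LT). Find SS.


Formula: SS = z * sigma_d * sqrt(LT)
sqrt(LT) = sqrt(7) = 2.6458
SS = 2.33 * 19.6 * 2.6458
SS = 120.8 units

120.8 units


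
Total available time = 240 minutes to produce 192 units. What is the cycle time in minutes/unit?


Formula: CT = Available Time / Number of Units
CT = 240 min / 192 units
CT = 1.25 min/unit

1.25 min/unit


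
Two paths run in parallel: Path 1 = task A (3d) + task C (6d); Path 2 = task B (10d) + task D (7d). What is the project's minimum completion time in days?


Path 1 = 3 + 6 = 9 days
Path 2 = 10 + 7 = 17 days
Duration = max(9, 17) = 17 days

17 days


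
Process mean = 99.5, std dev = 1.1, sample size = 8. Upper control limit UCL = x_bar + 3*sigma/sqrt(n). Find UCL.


UCL = 99.5 + 3 * 1.1 / sqrt(8)

100.67


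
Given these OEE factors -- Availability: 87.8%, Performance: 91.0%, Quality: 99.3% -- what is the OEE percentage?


Formula: OEE = Availability * Performance * Quality / 10000
A * P = 87.8% * 91.0% / 100 = 79.9%
OEE = 79.9% * 99.3% / 100 = 79.3%

79.3%


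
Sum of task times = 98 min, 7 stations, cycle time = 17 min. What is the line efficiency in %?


Formula: Efficiency = Sum of Task Times / (N_stations * CT) * 100
Total station capacity = 7 stations * 17 min = 119 min
Efficiency = 98 / 119 * 100 = 82.4%

82.4%


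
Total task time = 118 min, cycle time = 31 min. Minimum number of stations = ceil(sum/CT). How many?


Formula: N_min = ceil(Sum of Task Times / Cycle Time)
N_min = ceil(118 min / 31 min) = ceil(3.8065)
N_min = 4 stations

4


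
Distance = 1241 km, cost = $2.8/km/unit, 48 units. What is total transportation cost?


TC = dist * cost * units = 1241 * 2.8 * 48 = $166790.40

$166790.40


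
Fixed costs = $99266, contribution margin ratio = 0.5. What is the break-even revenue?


Formula: BER = Fixed Costs / Contribution Margin Ratio
BER = $99266 / 0.5
BER = $198532.00 (to the nearest cent)

$198532.00


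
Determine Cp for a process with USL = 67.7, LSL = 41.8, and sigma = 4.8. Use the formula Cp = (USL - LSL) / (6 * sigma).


Cp = (67.7 - 41.8) / (6 * 4.8)

0.9


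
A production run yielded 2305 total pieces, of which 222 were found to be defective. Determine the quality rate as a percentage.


Formula: Quality Rate = Good Pieces / Total Pieces * 100
Good pieces = 2305 - 222 = 2083
QR = 2083 / 2305 * 100 = 90.4%

90.4%


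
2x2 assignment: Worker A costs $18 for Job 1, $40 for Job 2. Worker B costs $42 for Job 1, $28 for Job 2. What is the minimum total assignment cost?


Option 1: A->1 + B->2 = $18 + $28 = $46
Option 2: A->2 + B->1 = $40 + $42 = $82
Min cost = min($46, $82) = $46

$46


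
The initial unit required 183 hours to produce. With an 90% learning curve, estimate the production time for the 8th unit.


Formula: T_n = T_1 * (learning_rate)^(log2(n)) where learning_rate = rate/100
Doublings = log2(8) = 3
T_n = 183 * 0.9^3
T_n = 183 * 0.729 = 133.4 hours

133.4 hours


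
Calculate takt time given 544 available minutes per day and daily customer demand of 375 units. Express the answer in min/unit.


Formula: Takt Time = Available Production Time / Customer Demand
Takt = 544 min/day / 375 units/day
Takt = 1.45 min/unit

1.45 min/unit


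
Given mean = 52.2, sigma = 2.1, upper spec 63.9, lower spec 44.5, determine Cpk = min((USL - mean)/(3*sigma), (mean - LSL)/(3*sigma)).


Cpu = (63.9 - 52.2) / (3 * 2.1) = 1.86
Cpl = (52.2 - 44.5) / (3 * 2.1) = 1.22
Cpk = min(1.86, 1.22) = 1.22

1.22


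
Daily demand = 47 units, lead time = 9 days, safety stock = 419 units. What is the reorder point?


Formula: ROP = (Daily Demand * Lead Time) + Safety Stock
Demand during lead time = 47 * 9 = 423 units
ROP = 423 + 419 = 842 units

842 units


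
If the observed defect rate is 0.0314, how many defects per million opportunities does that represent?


DPMO = defect_rate * 1000000 = 0.0314 * 1000000

31400


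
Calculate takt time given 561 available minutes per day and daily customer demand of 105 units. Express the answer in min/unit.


Formula: Takt Time = Available Production Time / Customer Demand
Takt = 561 min/day / 105 units/day
Takt = 5.34 min/unit

5.34 min/unit


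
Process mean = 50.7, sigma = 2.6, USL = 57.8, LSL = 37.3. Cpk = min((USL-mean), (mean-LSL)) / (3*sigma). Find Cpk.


Cpu = (57.8 - 50.7) / (3 * 2.6) = 0.91
Cpl = (50.7 - 37.3) / (3 * 2.6) = 1.72
Cpk = min(0.91, 1.72) = 0.91

0.91


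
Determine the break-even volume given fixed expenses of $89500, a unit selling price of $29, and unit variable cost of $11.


Formula: BEQ = Fixed Costs / (Price - Variable Cost)
Contribution margin = $29 - $11 = $18/unit
BEQ = ceil($89500 / $18/unit) = ceil(4972.22) = 4973 units

4973 units


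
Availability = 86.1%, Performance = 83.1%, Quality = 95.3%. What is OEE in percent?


Formula: OEE = Availability * Performance * Quality / 10000
A * P = 86.1% * 83.1% / 100 = 71.55%
OEE = 71.55% * 95.3% / 100 = 68.2%

68.2%


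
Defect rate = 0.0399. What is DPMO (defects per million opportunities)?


DPMO = defect_rate * 1000000 = 0.0399 * 1000000

39900


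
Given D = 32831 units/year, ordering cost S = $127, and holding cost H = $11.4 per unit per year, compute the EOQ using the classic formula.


Formula: EOQ = sqrt(2 * D * S / H)
Numerator: 2 * 32831 * 127 = 8339074
2DS/H = 8339074 / 11.4 = 731497.7
EOQ = sqrt(731497.7) = 855.3 units

855.3 units


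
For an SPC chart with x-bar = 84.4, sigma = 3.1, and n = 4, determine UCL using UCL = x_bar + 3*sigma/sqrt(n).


UCL = 84.4 + 3 * 3.1 / sqrt(4)

89.05


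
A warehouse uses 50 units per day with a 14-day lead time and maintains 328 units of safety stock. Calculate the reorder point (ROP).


Formula: ROP = (Daily Demand * Lead Time) + Safety Stock
Demand during lead time = 50 * 14 = 700 units
ROP = 700 + 328 = 1028 units

1028 units


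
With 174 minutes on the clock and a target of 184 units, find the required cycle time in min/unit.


Formula: CT = Available Time / Number of Units
CT = 174 min / 184 units
CT = 0.95 min/unit

0.95 min/unit


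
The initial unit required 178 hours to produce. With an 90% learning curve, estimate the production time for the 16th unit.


Formula: T_n = T_1 * (learning_rate)^(log2(n)) where learning_rate = rate/100
Doublings = log2(16) = 4
T_n = 178 * 0.9^4
T_n = 178 * 0.6561 = 116.8 hours

116.8 hours


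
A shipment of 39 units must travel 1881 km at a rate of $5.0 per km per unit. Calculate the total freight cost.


TC = dist * cost * units = 1881 * 5.0 * 39 = $366795.00

$366795.00


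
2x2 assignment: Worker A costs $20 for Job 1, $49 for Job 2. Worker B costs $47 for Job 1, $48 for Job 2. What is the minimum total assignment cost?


Option 1: A->1 + B->2 = $20 + $48 = $68
Option 2: A->2 + B->1 = $49 + $47 = $96
Min cost = min($68, $96) = $68

$68


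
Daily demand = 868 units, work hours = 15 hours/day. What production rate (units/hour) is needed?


Formula: Production Rate = Daily Demand / Available Hours
Rate = 868 units/day / 15 hours/day
Rate = 57.9 units/hour

57.9 units/hour


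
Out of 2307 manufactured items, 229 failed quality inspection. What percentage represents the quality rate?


Formula: Quality Rate = Good Pieces / Total Pieces * 100
Good pieces = 2307 - 229 = 2078
QR = 2078 / 2307 * 100 = 90.1%

90.1%
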